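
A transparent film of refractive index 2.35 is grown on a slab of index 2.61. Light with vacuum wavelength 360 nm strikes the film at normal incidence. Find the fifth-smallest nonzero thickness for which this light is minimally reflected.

345 nm

Ray reflecting at the top interface goes from n = 1.0 toward n = 2.35: a half-wave phase shift.
Bottom surface (2.35 → 2.61): reflection off a higher-index medium gives a half-wave phase shift.
Net: no relative phase inversion (both shifts match).
For minimum reflection here: 2 n t = (m + ½) λ.
The fifth-smallest nonzero thickness corresponds to m = 4: t = (m + ½) λ / (2 n) = 4.50 × 360 / (2 × 2.35) = 345 nm.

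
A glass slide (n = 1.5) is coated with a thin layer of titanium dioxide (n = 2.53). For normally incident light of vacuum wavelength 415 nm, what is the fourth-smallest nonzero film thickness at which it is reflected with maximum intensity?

287 nm

At the upper boundary (n = 1.0 to n = 2.53) the reflected ray undergoes a half-wave phase shift.
Ray reflecting at the bottom interface goes from n = 2.53 toward n = 1.5: no phase shift.
Net: one phase inversion between the two reflected rays.
So the condition for constructive reflection is 2 n t = (m + ½) λ.
The fourth-smallest nonzero thickness corresponds to m = 3: t = (m + ½) λ / (2 n) = 3.50 × 415 / (2 × 2.53) = 287 nm.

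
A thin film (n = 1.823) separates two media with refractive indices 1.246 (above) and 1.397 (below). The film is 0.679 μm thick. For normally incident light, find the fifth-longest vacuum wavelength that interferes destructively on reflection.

495 nm

At the upper boundary (n = 1.246 to n = 1.823) the reflected ray undergoes a half-wave phase shift.
Bottom surface (1.823 → 1.397): reflection off a lower-index medium gives no phase shift.
The two reflections differ by half a wavelength.
So the condition for destructive reflection is 2 n t = m λ.
λ = 2 n t / m. The fifth-longest wavelength is m = 5: λ = 2 × 1.823 × 679 / 5.00 = 495 nm.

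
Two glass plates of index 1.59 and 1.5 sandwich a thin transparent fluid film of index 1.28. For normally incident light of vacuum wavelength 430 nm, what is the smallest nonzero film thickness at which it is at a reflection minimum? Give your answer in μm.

Top surface (1.59 → 1.28): reflection off a lower-index medium gives no phase shift.
Ray reflecting at the bottom interface goes from n = 1.28 toward n = 1.5: a half-wave phase shift.
Net: one phase inversion between the two reflected rays.
With one net inversion, destructive interference in reflection requires 2 n t = m λ.
The smallest nonzero thickness corresponds to m = 1: t = m λ / (2 n) = 1.00 × 430 / (2 × 1.28) = 168 nm.

0.168 μm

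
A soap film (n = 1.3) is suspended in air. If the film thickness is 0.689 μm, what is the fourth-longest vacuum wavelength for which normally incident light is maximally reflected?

Top surface (1.0 → 1.3): reflection off a higher-index medium gives a half-wave phase shift.
Ray reflecting at the bottom interface goes from n = 1.3 toward n = 1.0: no phase shift.
Net: one phase inversion between the two reflected rays.
For maximum reflection here: 2 n t = (m + ½) λ.
λ = 2 n t / (m + ½). The fourth-longest wavelength is m = 3: λ = 2 × 1.3 × 689 / 3.50 = 512 nm.

512 nm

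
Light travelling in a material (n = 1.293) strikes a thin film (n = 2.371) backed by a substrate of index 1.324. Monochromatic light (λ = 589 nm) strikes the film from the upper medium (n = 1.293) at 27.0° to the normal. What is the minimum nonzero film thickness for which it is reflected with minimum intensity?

128 nm

Top surface (1.293 → 2.371): reflection off a higher-index medium gives a half-wave phase shift.
Bottom surface (2.371 → 1.324): reflection off a lower-index medium gives no phase shift.
Net: one phase inversion between the two reflected rays.
So the condition for destructive reflection is 2 n t cos θ_r = m λ.
Snell's law: 1.293 sin 27.0° = 2.371 sin θ_r → sin θ_r = 0.248, cos θ_r = 0.969.
Minimum nonzero at m = 1: t = λ / (2 n cos θ_r) = 589 / (2 × 2.371 × 0.969) = 128 nm.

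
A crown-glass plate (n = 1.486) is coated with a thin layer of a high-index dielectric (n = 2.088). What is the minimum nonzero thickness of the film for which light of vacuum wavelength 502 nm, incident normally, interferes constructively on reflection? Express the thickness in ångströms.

601 Å

At the upper boundary (n = 1.0 to n = 2.088) the reflected ray undergoes a half-wave phase shift.
Bottom surface (2.088 → 1.486): reflection off a lower-index medium gives no phase shift.
The two reflections differ by half a wavelength.
With one net inversion, constructive interference in reflection requires 2 n t = (m + ½) λ.
Minimum at m = 0: t = λ / (4 n) = 502 / (4 × 2.088) = 60.1 nm.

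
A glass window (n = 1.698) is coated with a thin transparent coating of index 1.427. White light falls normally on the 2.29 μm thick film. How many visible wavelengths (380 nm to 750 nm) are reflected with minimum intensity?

8

Ray reflecting at the top interface goes from n = 1.0 toward n = 1.427: a half-wave phase shift.
Bottom surface (1.427 → 1.698): reflection off a higher-index medium gives a half-wave phase shift.
Net: no relative phase inversion (both shifts match).
So the condition for destructive reflection is 2 n t = (m + ½) λ.
λ = 2 n t / (m + ½) = 6536 / (m + ½) nm.
m=8: 769 nm (IR); m=9: 688 nm (visible); m=10: 622 nm (visible); m=11: 568 nm (visible); m=12: 523 nm (visible); m=13: 484 nm (visible); m=14: 451 nm (visible); m=15: 422 nm (visible); m=16: 396 nm (visible); m=17: 373 nm (UV).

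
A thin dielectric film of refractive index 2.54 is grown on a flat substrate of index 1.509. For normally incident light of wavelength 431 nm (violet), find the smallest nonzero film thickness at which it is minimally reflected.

Top surface (1.0 → 2.54): reflection off a higher-index medium gives a half-wave phase shift.
Bottom surface (2.54 → 1.509): reflection off a lower-index medium gives no phase shift.
Exactly one π shift → a net half-wave offset.
With one net inversion, destructive interference in reflection requires 2 n t = m λ.
Minimum nonzero at m = 1: t = λ / (2 n) = 431 / (2 × 2.54) = 84.8 nm.

84.8 nm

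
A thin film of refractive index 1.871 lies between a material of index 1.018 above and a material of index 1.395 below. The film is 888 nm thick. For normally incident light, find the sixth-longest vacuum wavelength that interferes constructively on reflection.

604 nm

At the upper boundary (n = 1.018 to n = 1.871) the reflected ray undergoes a half-wave phase shift.
Bottom surface (1.871 → 1.395): reflection off a lower-index medium gives no phase shift.
Net: one phase inversion between the two reflected rays.
So the condition for constructive reflection is 2 n t = (m + ½) λ.
λ = 2 n t / (m + ½). The sixth-longest wavelength is m = 5: λ = 2 × 1.871 × 888 / 5.50 = 604 nm.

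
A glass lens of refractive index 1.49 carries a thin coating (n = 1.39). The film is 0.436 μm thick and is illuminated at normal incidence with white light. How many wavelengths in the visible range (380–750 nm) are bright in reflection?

2

Ray reflecting at the top interface goes from n = 1.0 toward n = 1.39: a half-wave phase shift.
Bottom surface (1.39 → 1.49): reflection off a higher-index medium gives a half-wave phase shift.
The two reflections carry the same phase change, so no net offset.
So the condition for constructive reflection is 2 n t = m λ.
λ = 2 n t / m = 1212 / m nm.
m=1: 1212 nm (IR); m=2: 606 nm (visible); m=3: 404 nm (visible); m=4: 303 nm (UV).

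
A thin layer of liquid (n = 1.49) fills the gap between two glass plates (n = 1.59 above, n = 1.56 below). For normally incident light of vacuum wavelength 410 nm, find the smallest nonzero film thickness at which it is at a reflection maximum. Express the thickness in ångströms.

At the upper boundary (n = 1.59 to n = 1.49) the reflected ray undergoes no phase shift.
Bottom surface (1.49 → 1.56): reflection off a higher-index medium gives a half-wave phase shift.
Exactly one π shift → a net half-wave offset.
With one net inversion, constructive interference in reflection requires 2 n t = (m + ½) λ.
Minimum at m = 0: t = λ / (4 n) = 410 / (4 × 1.49) = 68.8 nm.

688 Å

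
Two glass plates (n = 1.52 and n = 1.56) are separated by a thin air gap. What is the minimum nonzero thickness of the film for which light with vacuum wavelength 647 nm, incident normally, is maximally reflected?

Ray reflecting at the top interface goes from n = 1.52 toward n = 1.0: no phase shift.
Bottom surface (1.0 → 1.56): reflection off a higher-index medium gives a half-wave phase shift.
Net: one phase inversion between the two reflected rays.
So the condition for constructive reflection is 2 n t = (m + ½) λ.
Minimum at m = 0: t = λ / (4 n) = 647 / (4 × 1.0) = 162 nm.

162 nm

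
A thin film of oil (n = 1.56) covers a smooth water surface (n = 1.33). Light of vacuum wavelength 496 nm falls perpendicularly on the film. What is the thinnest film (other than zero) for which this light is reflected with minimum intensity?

159 nm

Top surface (1.0 → 1.56): reflection off a higher-index medium gives a half-wave phase shift.
At the lower boundary (n = 1.56 to n = 1.33) the reflected ray undergoes no phase shift.
The two reflections differ by half a wavelength.
For dark reflection here: 2 n t = m λ.
Minimum nonzero at m = 1: t = λ / (2 n) = 496 / (2 × 1.56) = 159 nm.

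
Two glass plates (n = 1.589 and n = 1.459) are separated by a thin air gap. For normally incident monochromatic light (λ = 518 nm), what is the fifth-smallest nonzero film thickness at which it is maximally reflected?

1166 nm

Top surface (1.589 → 1.0): reflection off a lower-index medium gives no phase shift.
At the lower boundary (n = 1.0 to n = 1.459) the reflected ray undergoes a half-wave phase shift.
Net: one phase inversion between the two reflected rays.
So the condition for constructive reflection is 2 n t = (m + ½) λ.
The fifth-smallest nonzero thickness corresponds to m = 4: t = (m + ½) λ / (2 n) = 4.50 × 518 / (2 × 1.0) = 1166 nm.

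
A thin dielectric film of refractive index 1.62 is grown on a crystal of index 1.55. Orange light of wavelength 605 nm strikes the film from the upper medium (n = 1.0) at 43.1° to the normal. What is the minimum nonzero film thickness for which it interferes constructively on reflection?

Top surface (1.0 → 1.62): reflection off a higher-index medium gives a half-wave phase shift.
Ray reflecting at the bottom interface goes from n = 1.62 toward n = 1.55: no phase shift.
Exactly one π shift → a net half-wave offset.
So the condition for constructive reflection is 2 n t cos θ_r = (m + ½) λ.
Snell's law: 1.0 sin 43.1° = 1.62 sin θ_r → sin θ_r = 0.422, cos θ_r = 0.907.
Minimum at m = 0: t = λ / (4 n cos θ_r) = 605 / (4 × 1.62 × 0.907) = 103 nm.

103 nm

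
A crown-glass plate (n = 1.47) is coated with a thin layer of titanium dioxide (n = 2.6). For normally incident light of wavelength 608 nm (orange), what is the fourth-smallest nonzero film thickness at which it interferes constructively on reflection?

Top surface (1.0 → 2.6): reflection off a higher-index medium gives a half-wave phase shift.
Bottom surface (2.6 → 1.47): reflection off a lower-index medium gives no phase shift.
The two reflections differ by half a wavelength.
For strong reflection here: 2 n t = (m + ½) λ.
The fourth-smallest nonzero thickness corresponds to m = 3: t = (m + ½) λ / (2 n) = 3.50 × 608 / (2 × 2.6) = 409 nm.

409 nm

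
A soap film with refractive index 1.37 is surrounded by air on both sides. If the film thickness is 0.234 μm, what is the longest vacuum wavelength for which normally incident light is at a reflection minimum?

Top surface (1.0 → 1.37): reflection off a higher-index medium gives a half-wave phase shift.
Bottom surface (1.37 → 1.0): reflection off a lower-index medium gives no phase shift.
The two reflections differ by half a wavelength.
For minimum reflection here: 2 n t = m λ.
λ = 2 n t / m. The longest wavelength is m = 1: λ = 2 × 1.37 × 234 / 1.00 = 641 nm.

641 nm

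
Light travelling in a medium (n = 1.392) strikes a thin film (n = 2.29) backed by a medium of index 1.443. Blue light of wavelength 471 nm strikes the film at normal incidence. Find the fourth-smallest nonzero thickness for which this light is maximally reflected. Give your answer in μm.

0.360 μm

Top surface (1.392 → 2.29): reflection off a higher-index medium gives a half-wave phase shift.
Bottom surface (2.29 → 1.443): reflection off a lower-index medium gives no phase shift.
Exactly one π shift → a net half-wave offset.
So the condition for constructive reflection is 2 n t = (m + ½) λ.
The fourth-smallest nonzero thickness corresponds to m = 3: t = (m + ½) λ / (2 n) = 3.50 × 471 / (2 × 2.29) = 360 nm.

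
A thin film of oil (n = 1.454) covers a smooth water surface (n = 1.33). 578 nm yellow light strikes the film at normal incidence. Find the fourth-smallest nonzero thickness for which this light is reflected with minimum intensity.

795 nm

Top surface (1.0 → 1.454): reflection off a higher-index medium gives a half-wave phase shift.
Ray reflecting at the bottom interface goes from n = 1.454 toward n = 1.33: no phase shift.
Net: one phase inversion between the two reflected rays.
With one net inversion, destructive interference in reflection requires 2 n t = m λ.
The fourth-smallest nonzero thickness corresponds to m = 4: t = m λ / (2 n) = 4.00 × 578 / (2 × 1.454) = 795 nm.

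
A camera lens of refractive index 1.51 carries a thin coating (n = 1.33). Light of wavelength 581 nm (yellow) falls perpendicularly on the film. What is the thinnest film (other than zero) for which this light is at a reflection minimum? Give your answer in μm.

0.109 μm

Top surface (1.0 → 1.33): reflection off a higher-index medium gives a half-wave phase shift.
At the lower boundary (n = 1.33 to n = 1.51) the reflected ray undergoes a half-wave phase shift.
Net: no relative phase inversion (both shifts match).
So the condition for destructive reflection is 2 n t = (m + ½) λ.
Minimum at m = 0: t = λ / (4 n) = 581 / (4 × 1.33) = 109 nm.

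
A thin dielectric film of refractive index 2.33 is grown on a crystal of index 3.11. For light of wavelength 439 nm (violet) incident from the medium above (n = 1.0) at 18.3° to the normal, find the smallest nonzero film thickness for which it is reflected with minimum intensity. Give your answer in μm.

0.0475 μm

Ray reflecting at the top interface goes from n = 1.0 toward n = 2.33: a half-wave phase shift.
Bottom surface (2.33 → 3.11): reflection off a higher-index medium gives a half-wave phase shift.
Zero or two π shifts → no net half-wave offset.
With no net inversion, destructive interference in reflection requires 2 n t cos θ_r = (m + ½) λ.
Snell's law: 1.0 sin 18.3° = 2.33 sin θ_r → sin θ_r = 0.135, cos θ_r = 0.991.
Minimum at m = 0: t = λ / (4 n cos θ_r) = 439 / (4 × 2.33 × 0.991) = 47.5 nm.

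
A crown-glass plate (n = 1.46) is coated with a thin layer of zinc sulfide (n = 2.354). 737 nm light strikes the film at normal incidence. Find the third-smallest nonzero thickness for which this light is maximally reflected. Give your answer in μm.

Top surface (1.0 → 2.354): reflection off a higher-index medium gives a half-wave phase shift.
Ray reflecting at the bottom interface goes from n = 2.354 toward n = 1.46: no phase shift.
Exactly one π shift → a net half-wave offset.
So the condition for constructive reflection is 2 n t = (m + ½) λ.
The third-smallest nonzero thickness corresponds to m = 2: t = (m + ½) λ / (2 n) = 2.50 × 737 / (2 × 2.354) = 391 nm.

0.391 μm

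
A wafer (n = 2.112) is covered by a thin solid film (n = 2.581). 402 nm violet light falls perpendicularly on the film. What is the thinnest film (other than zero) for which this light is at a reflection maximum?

At the upper boundary (n = 1.0 to n = 2.581) the reflected ray undergoes a half-wave phase shift.
At the lower boundary (n = 2.581 to n = 2.112) the reflected ray undergoes no phase shift.
Exactly one π shift → a net half-wave offset.
With one net inversion, constructive interference in reflection requires 2 n t = (m + ½) λ.
Minimum at m = 0: t = λ / (4 n) = 402 / (4 × 2.581) = 38.9 nm.

38.9 nm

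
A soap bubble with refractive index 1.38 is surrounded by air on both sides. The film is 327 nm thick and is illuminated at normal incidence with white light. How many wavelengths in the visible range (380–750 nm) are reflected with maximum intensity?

Ray reflecting at the top interface goes from n = 1.0 toward n = 1.38: a half-wave phase shift.
At the lower boundary (n = 1.38 to n = 1.0) the reflected ray undergoes no phase shift.
Exactly one π shift → a net half-wave offset.
So the condition for constructive reflection is 2 n t = (m + ½) λ.
λ = 2 n t / (m + ½) = 903 / (m + ½) nm.
m=0: 1805 nm (IR); m=1: 602 nm (visible); m=2: 361 nm (UV).

1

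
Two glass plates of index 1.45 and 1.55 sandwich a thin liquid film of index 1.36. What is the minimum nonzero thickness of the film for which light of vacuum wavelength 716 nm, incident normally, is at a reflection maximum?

Top surface (1.45 → 1.36): reflection off a lower-index medium gives no phase shift.
Bottom surface (1.36 → 1.55): reflection off a higher-index medium gives a half-wave phase shift.
Exactly one π shift → a net half-wave offset.
So the condition for constructive reflection is 2 n t = (m + ½) λ.
Minimum at m = 0: t = λ / (4 n) = 716 / (4 × 1.36) = 132 nm.

132 nm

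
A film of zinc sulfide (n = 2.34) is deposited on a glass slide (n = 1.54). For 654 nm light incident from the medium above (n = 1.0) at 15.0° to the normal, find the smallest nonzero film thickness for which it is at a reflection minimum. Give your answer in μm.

Ray reflecting at the top interface goes from n = 1.0 toward n = 2.34: a half-wave phase shift.
Bottom surface (2.34 → 1.54): reflection off a lower-index medium gives no phase shift.
Net: one phase inversion between the two reflected rays.
So the condition for destructive reflection is 2 n t cos θ_r = m λ.
Snell's law: 1.0 sin 15.0° = 2.34 sin θ_r → sin θ_r = 0.111, cos θ_r = 0.994.
Minimum nonzero at m = 1: t = λ / (2 n cos θ_r) = 654 / (2 × 2.34 × 0.994) = 141 nm.

0.141 μm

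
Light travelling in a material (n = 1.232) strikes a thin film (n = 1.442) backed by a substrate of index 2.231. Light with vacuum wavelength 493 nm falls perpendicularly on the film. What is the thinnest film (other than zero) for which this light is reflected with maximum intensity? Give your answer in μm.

Top surface (1.232 → 1.442): reflection off a higher-index medium gives a half-wave phase shift.
At the lower boundary (n = 1.442 to n = 2.231) the reflected ray undergoes a half-wave phase shift.
Zero or two π shifts → no net half-wave offset.
For maximum reflection here: 2 n t = m λ.
Minimum nonzero at m = 1: t = λ / (2 n) = 493 / (2 × 1.442) = 171 nm.

0.171 μm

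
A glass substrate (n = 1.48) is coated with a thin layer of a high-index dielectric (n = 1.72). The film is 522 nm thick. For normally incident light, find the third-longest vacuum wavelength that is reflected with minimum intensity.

599 nm

At the upper boundary (n = 1.0 to n = 1.72) the reflected ray undergoes a half-wave phase shift.
At the lower boundary (n = 1.72 to n = 1.48) the reflected ray undergoes no phase shift.
Exactly one π shift → a net half-wave offset.
For minimum reflection here: 2 n t = m λ.
λ = 2 n t / m. The third-longest wavelength is m = 3: λ = 2 × 1.72 × 522 / 3.00 = 599 nm.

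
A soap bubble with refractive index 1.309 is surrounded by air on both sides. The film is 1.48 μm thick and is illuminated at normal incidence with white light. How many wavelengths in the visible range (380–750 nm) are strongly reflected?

Top surface (1.0 → 1.309): reflection off a higher-index medium gives a half-wave phase shift.
Ray reflecting at the bottom interface goes from n = 1.309 toward n = 1.0: no phase shift.
The two reflections differ by half a wavelength.
So the condition for constructive reflection is 2 n t = (m + ½) λ.
λ = 2 n t / (m + ½) = 3875 / (m + ½) nm.
m=4: 861 nm (IR); m=5: 704 nm (visible); m=6: 596 nm (visible); m=7: 517 nm (visible); m=8: 456 nm (visible); m=9: 408 nm (visible); m=10: 369 nm (UV).

5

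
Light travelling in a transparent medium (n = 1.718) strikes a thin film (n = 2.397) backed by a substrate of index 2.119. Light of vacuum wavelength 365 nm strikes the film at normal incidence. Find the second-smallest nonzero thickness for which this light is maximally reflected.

At the upper boundary (n = 1.718 to n = 2.397) the reflected ray undergoes a half-wave phase shift.
At the lower boundary (n = 2.397 to n = 2.119) the reflected ray undergoes no phase shift.
The two reflections differ by half a wavelength.
So the condition for constructive reflection is 2 n t = (m + ½) λ.
The second-smallest nonzero thickness corresponds to m = 1: t = (m + ½) λ / (2 n) = 1.50 × 365 / (2 × 2.397) = 114 nm.

114 nm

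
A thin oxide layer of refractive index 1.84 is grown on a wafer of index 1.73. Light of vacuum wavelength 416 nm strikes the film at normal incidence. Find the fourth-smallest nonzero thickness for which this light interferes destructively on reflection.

452 nm

At the upper boundary (n = 1.0 to n = 1.84) the reflected ray undergoes a half-wave phase shift.
At the lower boundary (n = 1.84 to n = 1.73) the reflected ray undergoes no phase shift.
Exactly one π shift → a net half-wave offset.
For weak reflection here: 2 n t = m λ.
The fourth-smallest nonzero thickness corresponds to m = 4: t = m λ / (2 n) = 4.00 × 416 / (2 × 1.84) = 452 nm.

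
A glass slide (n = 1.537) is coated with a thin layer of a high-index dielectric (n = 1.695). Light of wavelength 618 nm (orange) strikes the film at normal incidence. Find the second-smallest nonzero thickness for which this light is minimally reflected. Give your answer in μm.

0.365 μm

At the upper boundary (n = 1.0 to n = 1.695) the reflected ray undergoes a half-wave phase shift.
Bottom surface (1.695 → 1.537): reflection off a lower-index medium gives no phase shift.
Exactly one π shift → a net half-wave offset.
With one net inversion, destructive interference in reflection requires 2 n t = m λ.
The second-smallest nonzero thickness corresponds to m = 2: t = m λ / (2 n) = 2.00 × 618 / (2 × 1.695) = 365 nm.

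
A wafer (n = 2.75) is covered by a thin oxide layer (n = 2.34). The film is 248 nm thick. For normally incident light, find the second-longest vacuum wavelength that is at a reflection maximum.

Ray reflecting at the top interface goes from n = 1.0 toward n = 2.34: a half-wave phase shift.
Bottom surface (2.34 → 2.75): reflection off a higher-index medium gives a half-wave phase shift.
The two reflections carry the same phase change, so no net offset.
With no net inversion, constructive interference in reflection requires 2 n t = m λ.
λ = 2 n t / m. The second-longest wavelength is m = 2: λ = 2 × 2.34 × 248 / 2.00 = 580 nm.

580 nm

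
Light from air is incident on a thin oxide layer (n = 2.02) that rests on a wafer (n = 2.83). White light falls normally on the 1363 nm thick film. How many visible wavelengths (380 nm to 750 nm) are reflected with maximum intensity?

Ray reflecting at the top interface goes from n = 1.0 toward n = 2.02: a half-wave phase shift.
Ray reflecting at the bottom interface goes from n = 2.02 toward n = 2.83: a half-wave phase shift.
The two reflections carry the same phase change, so no net offset.
With no net inversion, constructive interference in reflection requires 2 n t = m λ.
λ = 2 n t / m = 5507 / m nm.
m=7: 787 nm (IR); m=8: 688 nm (visible); m=9: 612 nm (visible); m=10: 551 nm (visible); m=11: 501 nm (visible); m=12: 459 nm (visible); m=13: 424 nm (visible); m=14: 393 nm (visible); m=15: 367 nm (UV).

7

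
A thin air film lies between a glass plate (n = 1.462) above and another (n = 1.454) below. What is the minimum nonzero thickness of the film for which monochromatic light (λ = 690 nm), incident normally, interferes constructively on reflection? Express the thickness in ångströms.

1725 Å

Ray reflecting at the top interface goes from n = 1.462 toward n = 1.0: no phase shift.
Bottom surface (1.0 → 1.454): reflection off a higher-index medium gives a half-wave phase shift.
Net: one phase inversion between the two reflected rays.
For strong reflection here: 2 n t = (m + ½) λ.
Minimum at m = 0: t = λ / (4 n) = 690 / (4 × 1.0) = 173 nm.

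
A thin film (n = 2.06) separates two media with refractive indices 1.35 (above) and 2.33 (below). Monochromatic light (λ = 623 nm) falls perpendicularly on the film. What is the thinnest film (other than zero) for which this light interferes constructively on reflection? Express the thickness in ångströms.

At the upper boundary (n = 1.35 to n = 2.06) the reflected ray undergoes a half-wave phase shift.
At the lower boundary (n = 2.06 to n = 2.33) the reflected ray undergoes a half-wave phase shift.
The two reflections carry the same phase change, so no net offset.
For maximum reflection here: 2 n t = m λ.
Minimum nonzero at m = 1: t = λ / (2 n) = 623 / (2 × 2.06) = 151 nm.

1512 Å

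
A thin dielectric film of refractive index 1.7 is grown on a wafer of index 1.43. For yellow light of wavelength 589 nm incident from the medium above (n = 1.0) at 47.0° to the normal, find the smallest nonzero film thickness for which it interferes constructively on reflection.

96.0 nm

At the upper boundary (n = 1.0 to n = 1.7) the reflected ray undergoes a half-wave phase shift.
Bottom surface (1.7 → 1.43): reflection off a lower-index medium gives no phase shift.
Net: one phase inversion between the two reflected rays.
So the condition for constructive reflection is 2 n t cos θ_r = (m + ½) λ.
Snell's law: 1.0 sin 47.0° = 1.7 sin θ_r → sin θ_r = 0.430, cos θ_r = 0.903.
Minimum at m = 0: t = λ / (4 n cos θ_r) = 589 / (4 × 1.7 × 0.903) = 96.0 nm.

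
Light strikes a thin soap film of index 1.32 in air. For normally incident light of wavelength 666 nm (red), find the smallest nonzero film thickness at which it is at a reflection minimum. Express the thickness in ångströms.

At the upper boundary (n = 1.0 to n = 1.32) the reflected ray undergoes a half-wave phase shift.
At the lower boundary (n = 1.32 to n = 1.0) the reflected ray undergoes no phase shift.
Exactly one π shift → a net half-wave offset.
So the condition for destructive reflection is 2 n t = m λ.
Minimum nonzero at m = 1: t = λ / (2 n) = 666 / (2 × 1.32) = 252 nm.

2523 Å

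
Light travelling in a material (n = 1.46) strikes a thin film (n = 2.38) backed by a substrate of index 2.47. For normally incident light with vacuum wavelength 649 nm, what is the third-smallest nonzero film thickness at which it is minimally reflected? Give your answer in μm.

Ray reflecting at the top interface goes from n = 1.46 toward n = 2.38: a half-wave phase shift.
At the lower boundary (n = 2.38 to n = 2.47) the reflected ray undergoes a half-wave phase shift.
Zero or two π shifts → no net half-wave offset.
With no net inversion, destructive interference in reflection requires 2 n t = (m + ½) λ.
The third-smallest nonzero thickness corresponds to m = 2: t = (m + ½) λ / (2 n) = 2.50 × 649 / (2 × 2.38) = 341 nm.

0.341 μm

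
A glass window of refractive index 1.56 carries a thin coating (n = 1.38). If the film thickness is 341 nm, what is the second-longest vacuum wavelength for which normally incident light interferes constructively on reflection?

At the upper boundary (n = 1.0 to n = 1.38) the reflected ray undergoes a half-wave phase shift.
Ray reflecting at the bottom interface goes from n = 1.38 toward n = 1.56: a half-wave phase shift.
The two reflections carry the same phase change, so no net offset.
So the condition for constructive reflection is 2 n t = m λ.
λ = 2 n t / m. The second-longest wavelength is m = 2: λ = 2 × 1.38 × 341 / 2.00 = 471 nm.

471 nm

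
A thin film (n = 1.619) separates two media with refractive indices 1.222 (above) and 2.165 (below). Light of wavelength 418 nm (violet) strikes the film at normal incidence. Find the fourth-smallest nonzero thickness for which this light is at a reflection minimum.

Top surface (1.222 → 1.619): reflection off a higher-index medium gives a half-wave phase shift.
At the lower boundary (n = 1.619 to n = 2.165) the reflected ray undergoes a half-wave phase shift.
The two reflections carry the same phase change, so no net offset.
With no net inversion, destructive interference in reflection requires 2 n t = (m + ½) λ.
The fourth-smallest nonzero thickness corresponds to m = 3: t = (m + ½) λ / (2 n) = 3.50 × 418 / (2 × 1.619) = 452 nm.

452 nm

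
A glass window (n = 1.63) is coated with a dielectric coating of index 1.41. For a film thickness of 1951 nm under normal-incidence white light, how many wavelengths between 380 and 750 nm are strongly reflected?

Top surface (1.0 → 1.41): reflection off a higher-index medium gives a half-wave phase shift.
At the lower boundary (n = 1.41 to n = 1.63) the reflected ray undergoes a half-wave phase shift.
Zero or two π shifts → no net half-wave offset.
So the condition for constructive reflection is 2 n t = m λ.
λ = 2 n t / m = 5502 / m nm.
m=7: 786 nm (IR); m=8: 688 nm (visible); m=9: 611 nm (visible); m=10: 550 nm (visible); m=11: 500 nm (visible); m=12: 458 nm (visible); m=13: 423 nm (visible); m=14: 393 nm (visible); m=15: 367 nm (UV).

7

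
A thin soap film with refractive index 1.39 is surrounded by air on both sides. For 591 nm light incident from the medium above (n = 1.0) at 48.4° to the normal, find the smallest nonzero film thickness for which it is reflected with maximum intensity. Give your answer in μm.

0.126 μm

At the upper boundary (n = 1.0 to n = 1.39) the reflected ray undergoes a half-wave phase shift.
At the lower boundary (n = 1.39 to n = 1.0) the reflected ray undergoes no phase shift.
Net: one phase inversion between the two reflected rays.
With one net inversion, constructive interference in reflection requires 2 n t cos θ_r = (m + ½) λ.
Snell's law: 1.0 sin 48.4° = 1.39 sin θ_r → sin θ_r = 0.538, cos θ_r = 0.843.
Minimum at m = 0: t = λ / (4 n cos θ_r) = 591 / (4 × 1.39 × 0.843) = 126 nm.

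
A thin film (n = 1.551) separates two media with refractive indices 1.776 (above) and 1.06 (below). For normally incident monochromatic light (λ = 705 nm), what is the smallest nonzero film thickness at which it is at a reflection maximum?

Top surface (1.776 → 1.551): reflection off a lower-index medium gives no phase shift.
Bottom surface (1.551 → 1.06): reflection off a lower-index medium gives no phase shift.
Net: no relative phase inversion (both shifts match).
So the condition for constructive reflection is 2 n t = m λ.
The smallest nonzero thickness corresponds to m = 1: t = m λ / (2 n) = 1.00 × 705 / (2 × 1.551) = 227 nm.

227 nm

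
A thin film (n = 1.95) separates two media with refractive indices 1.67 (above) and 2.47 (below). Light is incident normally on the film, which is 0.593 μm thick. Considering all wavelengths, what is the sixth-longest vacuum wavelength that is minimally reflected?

420 nm

At the upper boundary (n = 1.67 to n = 1.95) the reflected ray undergoes a half-wave phase shift.
Ray reflecting at the bottom interface goes from n = 1.95 toward n = 2.47: a half-wave phase shift.
Zero or two π shifts → no net half-wave offset.
For weak reflection here: 2 n t = (m + ½) λ.
λ = 2 n t / (m + ½). The sixth-longest wavelength is m = 5: λ = 2 × 1.95 × 593 / 5.50 = 420 nm.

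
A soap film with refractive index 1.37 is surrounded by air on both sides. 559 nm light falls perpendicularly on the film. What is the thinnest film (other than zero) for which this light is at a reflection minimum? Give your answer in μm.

Top surface (1.0 → 1.37): reflection off a higher-index medium gives a half-wave phase shift.
At the lower boundary (n = 1.37 to n = 1.0) the reflected ray undergoes no phase shift.
Exactly one π shift → a net half-wave offset.
For weak reflection here: 2 n t = m λ.
Minimum nonzero at m = 1: t = λ / (2 n) = 559 / (2 × 1.37) = 204 nm.

0.204 μm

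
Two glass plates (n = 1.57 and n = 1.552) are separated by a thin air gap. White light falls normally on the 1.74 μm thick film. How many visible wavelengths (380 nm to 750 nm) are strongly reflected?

Top surface (1.57 → 1.0): reflection off a lower-index medium gives no phase shift.
Bottom surface (1.0 → 1.552): reflection off a higher-index medium gives a half-wave phase shift.
The two reflections differ by half a wavelength.
So the condition for constructive reflection is 2 n t = (m + ½) λ.
λ = 2 n t / (m + ½) = 3480 / (m + ½) nm.
m=4: 773 nm (IR); m=5: 633 nm (visible); m=6: 535 nm (visible); m=7: 464 nm (visible); m=8: 409 nm (visible); m=9: 366 nm (UV).

4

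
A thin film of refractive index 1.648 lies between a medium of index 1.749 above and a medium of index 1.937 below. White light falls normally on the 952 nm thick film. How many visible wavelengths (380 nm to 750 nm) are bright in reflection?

Ray reflecting at the top interface goes from n = 1.749 toward n = 1.648: no phase shift.
Ray reflecting at the bottom interface goes from n = 1.648 toward n = 1.937: a half-wave phase shift.
Net: one phase inversion between the two reflected rays.
So the condition for constructive reflection is 2 n t = (m + ½) λ.
λ = 2 n t / (m + ½) = 3138 / (m + ½) nm.
m=3: 897 nm (IR); m=4: 697 nm (visible); m=5: 571 nm (visible); m=6: 483 nm (visible); m=7: 418 nm (visible); m=8: 369 nm (UV).

4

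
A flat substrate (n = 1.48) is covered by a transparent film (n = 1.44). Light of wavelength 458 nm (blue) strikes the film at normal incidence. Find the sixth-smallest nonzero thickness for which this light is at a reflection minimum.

875 nm

Ray reflecting at the top interface goes from n = 1.0 toward n = 1.44: a half-wave phase shift.
Ray reflecting at the bottom interface goes from n = 1.44 toward n = 1.48: a half-wave phase shift.
Net: no relative phase inversion (both shifts match).
For weak reflection here: 2 n t = (m + ½) λ.
The sixth-smallest nonzero thickness corresponds to m = 5: t = (m + ½) λ / (2 n) = 5.50 × 458 / (2 × 1.44) = 875 nm.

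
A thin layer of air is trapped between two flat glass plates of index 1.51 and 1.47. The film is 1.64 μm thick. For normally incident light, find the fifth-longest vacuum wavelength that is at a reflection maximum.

Top surface (1.51 → 1.0): reflection off a lower-index medium gives no phase shift.
Ray reflecting at the bottom interface goes from n = 1.0 toward n = 1.47: a half-wave phase shift.
Exactly one π shift → a net half-wave offset.
So the condition for constructive reflection is 2 n t = (m + ½) λ.
λ = 2 n t / (m + ½). The fifth-longest wavelength is m = 4: λ = 2 × 1.0 × 1640 / 4.50 = 729 nm.

729 nm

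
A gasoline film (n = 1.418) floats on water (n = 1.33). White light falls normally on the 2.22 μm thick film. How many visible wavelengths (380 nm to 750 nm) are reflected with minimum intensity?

Ray reflecting at the top interface goes from n = 1.0 toward n = 1.418: a half-wave phase shift.
Ray reflecting at the bottom interface goes from n = 1.418 toward n = 1.33: no phase shift.
Exactly one π shift → a net half-wave offset.
For weak reflection here: 2 n t = m λ.
λ = 2 n t / m = 6296 / m nm.
m=8: 787 nm (IR); m=9: 700 nm (visible); m=10: 630 nm (visible); m=11: 572 nm (visible); m=12: 525 nm (visible); m=13: 484 nm (visible); m=14: 450 nm (visible); m=15: 420 nm (visible); m=16: 393 nm (visible); m=17: 370 nm (UV).

8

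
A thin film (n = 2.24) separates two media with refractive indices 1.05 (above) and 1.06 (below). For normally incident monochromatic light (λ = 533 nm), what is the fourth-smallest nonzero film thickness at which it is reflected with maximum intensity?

Ray reflecting at the top interface goes from n = 1.05 toward n = 2.24: a half-wave phase shift.
At the lower boundary (n = 2.24 to n = 1.06) the reflected ray undergoes no phase shift.
Exactly one π shift → a net half-wave offset.
So the condition for constructive reflection is 2 n t = (m + ½) λ.
The fourth-smallest nonzero thickness corresponds to m = 3: t = (m + ½) λ / (2 n) = 3.50 × 533 / (2 × 2.24) = 416 nm.

416 nm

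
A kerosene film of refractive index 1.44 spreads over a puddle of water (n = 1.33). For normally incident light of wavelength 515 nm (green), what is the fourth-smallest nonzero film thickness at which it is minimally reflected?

715 nm

Top surface (1.0 → 1.44): reflection off a higher-index medium gives a half-wave phase shift.
Bottom surface (1.44 → 1.33): reflection off a lower-index medium gives no phase shift.
Net: one phase inversion between the two reflected rays.
For dark reflection here: 2 n t = m λ.
The fourth-smallest nonzero thickness corresponds to m = 4: t = m λ / (2 n) = 4.00 × 515 / (2 × 1.44) = 715 nm.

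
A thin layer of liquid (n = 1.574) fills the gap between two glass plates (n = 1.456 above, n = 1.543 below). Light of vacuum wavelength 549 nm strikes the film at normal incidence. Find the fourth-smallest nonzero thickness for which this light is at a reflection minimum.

Top surface (1.456 → 1.574): reflection off a higher-index medium gives a half-wave phase shift.
Bottom surface (1.574 → 1.543): reflection off a lower-index medium gives no phase shift.
The two reflections differ by half a wavelength.
For minimum reflection here: 2 n t = m λ.
The fourth-smallest nonzero thickness corresponds to m = 4: t = m λ / (2 n) = 4.00 × 549 / (2 × 1.574) = 698 nm.

698 nm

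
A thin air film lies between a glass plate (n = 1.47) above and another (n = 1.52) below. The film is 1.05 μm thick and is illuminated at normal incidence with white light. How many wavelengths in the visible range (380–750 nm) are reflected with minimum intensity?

At the upper boundary (n = 1.47 to n = 1.0) the reflected ray undergoes no phase shift.
Ray reflecting at the bottom interface goes from n = 1.0 toward n = 1.52: a half-wave phase shift.
Net: one phase inversion between the two reflected rays.
For dark reflection here: 2 n t = m λ.
λ = 2 n t / m = 2100 / m nm.
m=2: 1050 nm (IR); m=3: 700 nm (visible); m=4: 525 nm (visible); m=5: 420 nm (visible); m=6: 350 nm (UV).

3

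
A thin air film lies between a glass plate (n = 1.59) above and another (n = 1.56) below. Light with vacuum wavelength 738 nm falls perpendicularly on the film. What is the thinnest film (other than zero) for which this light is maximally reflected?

Top surface (1.59 → 1.0): reflection off a lower-index medium gives no phase shift.
At the lower boundary (n = 1.0 to n = 1.56) the reflected ray undergoes a half-wave phase shift.
The two reflections differ by half a wavelength.
With one net inversion, constructive interference in reflection requires 2 n t = (m + ½) λ.
Minimum at m = 0: t = λ / (4 n) = 738 / (4 × 1.0) = 185 nm.

185 nm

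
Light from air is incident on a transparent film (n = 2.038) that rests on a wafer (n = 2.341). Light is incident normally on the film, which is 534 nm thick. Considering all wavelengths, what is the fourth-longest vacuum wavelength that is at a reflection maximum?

At the upper boundary (n = 1.0 to n = 2.038) the reflected ray undergoes a half-wave phase shift.
Ray reflecting at the bottom interface goes from n = 2.038 toward n = 2.341: a half-wave phase shift.
Zero or two π shifts → no net half-wave offset.
For maximum reflection here: 2 n t = m λ.
λ = 2 n t / m. The fourth-longest wavelength is m = 4: λ = 2 × 2.038 × 534 / 4.00 = 544 nm.

544 nm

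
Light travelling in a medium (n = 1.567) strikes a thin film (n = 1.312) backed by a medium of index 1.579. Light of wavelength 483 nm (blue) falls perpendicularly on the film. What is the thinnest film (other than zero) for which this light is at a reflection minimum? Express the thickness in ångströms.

Ray reflecting at the top interface goes from n = 1.567 toward n = 1.312: no phase shift.
At the lower boundary (n = 1.312 to n = 1.579) the reflected ray undergoes a half-wave phase shift.
Exactly one π shift → a net half-wave offset.
With one net inversion, destructive interference in reflection requires 2 n t = m λ.
Minimum nonzero at m = 1: t = λ / (2 n) = 483 / (2 × 1.312) = 184 nm.

1841 Å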